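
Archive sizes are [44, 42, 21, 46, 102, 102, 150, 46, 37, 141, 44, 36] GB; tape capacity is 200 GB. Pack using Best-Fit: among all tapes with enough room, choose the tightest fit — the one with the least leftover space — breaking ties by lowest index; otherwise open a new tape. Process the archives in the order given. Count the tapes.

44 GB → tape 1 (remaining 156 GB)
42 GB → tape 1 (remaining 114 GB)
21 GB → tape 1 (remaining 93 GB)
46 GB → tape 1 (remaining 47 GB)
102 GB → tape 2 (remaining 98 GB)
102 GB → tape 3 (remaining 98 GB)
150 GB → tape 4 (remaining 50 GB)
46 GB → tape 1 (remaining 1 GB)
37 GB → tape 4 (remaining 13 GB)
141 GB → tape 5 (remaining 59 GB)
44 GB → tape 5 (remaining 15 GB)
36 GB → tape 2 (remaining 62 GB)

5 tapes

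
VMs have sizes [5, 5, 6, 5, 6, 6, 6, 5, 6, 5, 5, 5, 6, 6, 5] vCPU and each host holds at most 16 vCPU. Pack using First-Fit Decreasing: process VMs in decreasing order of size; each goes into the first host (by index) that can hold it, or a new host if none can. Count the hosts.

Sorted descending: 6, 6, 6, 6, 6, 6, 6, 5, 5, 5, 5, 5, 5, 5, 5.
host 1: place 6 vCPU, 10 vCPU left
host 1: place 6 vCPU, 4 vCPU left
host 2: place 6 vCPU, 10 vCPU left
host 2: place 6 vCPU, 4 vCPU left
host 3: place 6 vCPU, 10 vCPU left
host 3: place 6 vCPU, 4 vCPU left
host 4: place 6 vCPU, 10 vCPU left
host 4: place 5 vCPU, 5 vCPU left
host 4: place 5 vCPU, 0 vCPU left
host 5: place 5 vCPU, 11 vCPU left
host 5: place 5 vCPU, 6 vCPU left
host 5: place 5 vCPU, 1 vCPU left
host 6: place 5 vCPU, 11 vCPU left
host 6: place 5 vCPU, 6 vCPU left
host 6: place 5 vCPU, 1 vCPU left

6 hosts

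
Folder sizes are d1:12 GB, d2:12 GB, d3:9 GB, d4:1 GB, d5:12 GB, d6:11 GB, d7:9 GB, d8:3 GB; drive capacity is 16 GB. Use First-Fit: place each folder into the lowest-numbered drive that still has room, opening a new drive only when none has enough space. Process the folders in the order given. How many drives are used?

Put d1 (12 GB) in drive 1; 4 GB remain.
Put d2 (12 GB) in drive 2; 4 GB remain.
Put d3 (9 GB) in drive 3; 7 GB remain.
Put d4 (1 GB) in drive 1; 3 GB remain.
Put d5 (12 GB) in drive 4; 4 GB remain.
Put d6 (11 GB) in drive 5; 5 GB remain.
Put d7 (9 GB) in drive 6; 7 GB remain.
Put d8 (3 GB) in drive 1; 0 GB remain.

6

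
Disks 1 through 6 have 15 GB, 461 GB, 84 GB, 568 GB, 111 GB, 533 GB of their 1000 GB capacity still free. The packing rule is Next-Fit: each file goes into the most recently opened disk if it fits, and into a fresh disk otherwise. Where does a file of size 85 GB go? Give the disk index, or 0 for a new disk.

Next-Fit only looks at disk 6, which has 533 GB free.
85 GB fits there.

6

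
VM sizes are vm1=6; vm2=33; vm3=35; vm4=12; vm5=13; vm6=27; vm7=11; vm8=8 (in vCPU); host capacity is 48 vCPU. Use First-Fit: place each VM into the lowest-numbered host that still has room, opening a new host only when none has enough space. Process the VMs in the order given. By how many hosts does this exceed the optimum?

0

First-Fit: [6,33,8] [35,12] [13,27] [11] → 4 hosts.
Total size 145 vCPU; any packing needs at least ⌈145/48⌉ = 4 hosts.
So 4 is already optimal.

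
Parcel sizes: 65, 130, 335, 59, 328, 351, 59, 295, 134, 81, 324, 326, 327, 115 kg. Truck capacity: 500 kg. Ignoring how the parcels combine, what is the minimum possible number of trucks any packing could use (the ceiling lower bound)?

Total size = 65 + 130 + 335 + 59 + 328 + 351 + 59 + 295 + 134 + 81 + 324 + 326 + 327 + 115 = 2929 kg.
⌈2929 / 500⌉ = 6.

6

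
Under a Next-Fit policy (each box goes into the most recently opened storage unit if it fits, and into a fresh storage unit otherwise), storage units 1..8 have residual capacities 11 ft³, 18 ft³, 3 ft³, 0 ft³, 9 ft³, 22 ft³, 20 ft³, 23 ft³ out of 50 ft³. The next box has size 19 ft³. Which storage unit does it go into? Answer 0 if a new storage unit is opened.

8

Next-Fit only looks at storage unit 8, which has 23 ft³ free.
19 ft³ fits there.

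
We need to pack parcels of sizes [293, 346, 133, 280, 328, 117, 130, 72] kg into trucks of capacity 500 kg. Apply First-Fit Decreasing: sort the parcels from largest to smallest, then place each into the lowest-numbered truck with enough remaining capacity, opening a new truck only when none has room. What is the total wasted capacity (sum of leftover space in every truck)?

Sorted descending: 346, 328, 293, 280, 133, 130, 117, 72.
Put 346 kg in truck 1; 154 kg remain.
Put 328 kg in truck 2; 172 kg remain.
Put 293 kg in truck 3; 207 kg remain.
Put 280 kg in truck 4; 220 kg remain.
Put 133 kg in truck 1; 21 kg remain.
Put 130 kg in truck 2; 42 kg remain.
Put 117 kg in truck 3; 90 kg remain.
Put 72 kg in truck 3; 18 kg remain.
4 trucks × 500 kg = 2000 kg; used 1699 kg; unused 301 kg.

301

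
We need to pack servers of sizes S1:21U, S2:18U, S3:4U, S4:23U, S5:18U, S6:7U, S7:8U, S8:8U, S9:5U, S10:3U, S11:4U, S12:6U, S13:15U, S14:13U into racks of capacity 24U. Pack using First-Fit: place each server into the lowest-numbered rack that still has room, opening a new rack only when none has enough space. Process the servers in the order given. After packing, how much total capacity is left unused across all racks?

Put S1 (21U) in rack 1; 3U remain.
Put S2 (18U) in rack 2; 6U remain.
Put S3 (4U) in rack 2; 2U remain.
Put S4 (23U) in rack 3; 1U remain.
Put S5 (18U) in rack 4; 6U remain.
Put S6 (7U) in rack 5; 17U remain.
Put S7 (8U) in rack 5; 9U remain.
Put S8 (8U) in rack 5; 1U remain.
Put S9 (5U) in rack 4; 1U remain.
Put S10 (3U) in rack 1; 0U remain.
Put S11 (4U) in rack 6; 20U remain.
Put S12 (6U) in rack 6; 14U remain.
Put S13 (15U) in rack 7; 9U remain.
Put S14 (13U) in rack 6; 1U remain.
7 racks × 24U = 168U; used 153U; unused 15U.

15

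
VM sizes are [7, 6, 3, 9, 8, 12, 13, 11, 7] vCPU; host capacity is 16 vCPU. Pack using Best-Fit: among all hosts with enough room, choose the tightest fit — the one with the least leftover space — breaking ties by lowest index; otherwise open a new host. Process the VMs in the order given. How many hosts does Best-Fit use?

6

Put 7 vCPU in host 1; 9 vCPU remain.
Put 6 vCPU in host 1; 3 vCPU remain.
Put 3 vCPU in host 1; 0 vCPU remain.
Put 9 vCPU in host 2; 7 vCPU remain.
Put 8 vCPU in host 3; 8 vCPU remain.
Put 12 vCPU in host 4; 4 vCPU remain.
Put 13 vCPU in host 5; 3 vCPU remain.
Put 11 vCPU in host 6; 5 vCPU remain.
Put 7 vCPU in host 2; 0 vCPU remain.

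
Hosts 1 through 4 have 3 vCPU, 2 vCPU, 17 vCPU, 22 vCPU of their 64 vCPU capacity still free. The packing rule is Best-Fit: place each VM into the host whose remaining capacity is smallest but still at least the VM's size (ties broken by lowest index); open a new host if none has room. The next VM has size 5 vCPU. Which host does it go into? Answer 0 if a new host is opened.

Hosts with room: host 3 (17 vCPU), host 4 (22 vCPU).
Tightest fit is host 3 with 17 vCPU free.

3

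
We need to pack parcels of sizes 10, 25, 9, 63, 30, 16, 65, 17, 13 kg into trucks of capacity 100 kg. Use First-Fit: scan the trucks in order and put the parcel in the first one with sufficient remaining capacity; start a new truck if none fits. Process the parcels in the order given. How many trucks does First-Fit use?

3

Put 10 kg in truck 1; 90 kg remain.
Put 25 kg in truck 1; 65 kg remain.
Put 9 kg in truck 1; 56 kg remain.
Put 63 kg in truck 2; 37 kg remain.
Put 30 kg in truck 1; 26 kg remain.
Put 16 kg in truck 1; 10 kg remain.
Put 65 kg in truck 3; 35 kg remain.
Put 17 kg in truck 2; 20 kg remain.
Put 13 kg in truck 2; 7 kg remain.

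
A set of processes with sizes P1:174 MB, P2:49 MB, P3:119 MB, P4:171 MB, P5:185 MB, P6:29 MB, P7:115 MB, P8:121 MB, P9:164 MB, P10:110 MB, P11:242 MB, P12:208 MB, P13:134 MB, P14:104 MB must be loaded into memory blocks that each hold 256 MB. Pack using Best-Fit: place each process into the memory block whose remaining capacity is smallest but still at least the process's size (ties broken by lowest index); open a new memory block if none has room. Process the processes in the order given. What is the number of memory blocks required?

9 memory blocks

P1 (174 MB) → memory block 1 (remaining 82 MB)
P2 (49 MB) → memory block 1 (remaining 33 MB)
P3 (119 MB) → memory block 2 (remaining 137 MB)
P4 (171 MB) → memory block 3 (remaining 85 MB)
P5 (185 MB) → memory block 4 (remaining 71 MB)
P6 (29 MB) → memory block 1 (remaining 4 MB)
P7 (115 MB) → memory block 2 (remaining 22 MB)
P8 (121 MB) → memory block 5 (remaining 135 MB)
P9 (164 MB) → memory block 6 (remaining 92 MB)
P10 (110 MB) → memory block 5 (remaining 25 MB)
P11 (242 MB) → memory block 7 (remaining 14 MB)
P12 (208 MB) → memory block 8 (remaining 48 MB)
P13 (134 MB) → memory block 9 (remaining 122 MB)
P14 (104 MB) → memory block 9 (remaining 18 MB)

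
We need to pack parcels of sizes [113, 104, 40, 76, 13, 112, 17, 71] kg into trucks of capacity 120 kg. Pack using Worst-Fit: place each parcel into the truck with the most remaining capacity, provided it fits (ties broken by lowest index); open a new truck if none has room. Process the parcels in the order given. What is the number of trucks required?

Put 113 kg in truck 1; 7 kg remain.
Put 104 kg in truck 2; 16 kg remain.
Put 40 kg in truck 3; 80 kg remain.
Put 76 kg in truck 3; 4 kg remain.
Put 13 kg in truck 2; 3 kg remain.
Put 112 kg in truck 4; 8 kg remain.
Put 17 kg in truck 5; 103 kg remain.
Put 71 kg in truck 5; 32 kg remain.
Final trucks: [113] [104,13] [40,76] [112] [17,71].

5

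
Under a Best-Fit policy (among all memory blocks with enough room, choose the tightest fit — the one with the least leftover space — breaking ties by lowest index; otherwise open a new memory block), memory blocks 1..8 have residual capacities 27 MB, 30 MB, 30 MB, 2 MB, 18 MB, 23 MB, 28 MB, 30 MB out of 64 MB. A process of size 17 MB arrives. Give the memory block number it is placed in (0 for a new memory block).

Memory blocks with room: memory block 1 (27 MB), memory block 2 (30 MB), memory block 3 (30 MB), memory block 5 (18 MB), memory block 6 (23 MB), memory block 7 (28 MB), memory block 8 (30 MB).
Tightest fit is memory block 5 with 18 MB free.

5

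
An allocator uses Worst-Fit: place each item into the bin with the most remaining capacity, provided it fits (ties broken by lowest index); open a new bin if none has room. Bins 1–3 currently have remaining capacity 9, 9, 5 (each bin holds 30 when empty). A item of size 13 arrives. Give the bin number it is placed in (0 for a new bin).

No bin has ≥ 13 free, so a new bin is opened.

0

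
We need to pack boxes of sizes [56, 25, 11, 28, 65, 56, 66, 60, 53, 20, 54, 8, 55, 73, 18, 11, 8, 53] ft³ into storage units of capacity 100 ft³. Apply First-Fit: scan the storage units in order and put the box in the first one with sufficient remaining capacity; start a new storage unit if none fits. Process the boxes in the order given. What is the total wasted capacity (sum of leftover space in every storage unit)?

56 ft³ → storage unit 1 (remaining 44 ft³)
25 ft³ → storage unit 1 (remaining 19 ft³)
11 ft³ → storage unit 1 (remaining 8 ft³)
28 ft³ → storage unit 2 (remaining 72 ft³)
65 ft³ → storage unit 2 (remaining 7 ft³)
56 ft³ → storage unit 3 (remaining 44 ft³)
66 ft³ → storage unit 4 (remaining 34 ft³)
60 ft³ → storage unit 5 (remaining 40 ft³)
53 ft³ → storage unit 6 (remaining 47 ft³)
20 ft³ → storage unit 3 (remaining 24 ft³)
54 ft³ → storage unit 7 (remaining 46 ft³)
8 ft³ → storage unit 1 (remaining 0 ft³)
55 ft³ → storage unit 8 (remaining 45 ft³)
73 ft³ → storage unit 9 (remaining 27 ft³)
18 ft³ → storage unit 3 (remaining 6 ft³)
11 ft³ → storage unit 4 (remaining 23 ft³)
8 ft³ → storage unit 4 (remaining 15 ft³)
53 ft³ → storage unit 10 (remaining 47 ft³)
10 storage units × 100 ft³ = 1000 ft³; used 720 ft³; unused 280 ft³.

280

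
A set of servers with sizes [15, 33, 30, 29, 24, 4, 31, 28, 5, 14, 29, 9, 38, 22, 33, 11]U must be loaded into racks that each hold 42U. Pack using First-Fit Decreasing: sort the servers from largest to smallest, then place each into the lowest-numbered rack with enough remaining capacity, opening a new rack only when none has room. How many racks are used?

Sorted descending: 38, 33, 33, 31, 30, 29, 29, 28, 24, 22, 15, 14, 11, 9, 5, 4.
Put 38U in rack 1; 4U remain.
Put 33U in rack 2; 9U remain.
Put 33U in rack 3; 9U remain.
Put 31U in rack 4; 11U remain.
Put 30U in rack 5; 12U remain.
Put 29U in rack 6; 13U remain.
Put 29U in rack 7; 13U remain.
Put 28U in rack 8; 14U remain.
Put 24U in rack 9; 18U remain.
Put 22U in rack 10; 20U remain.
Put 15U in rack 9; 3U remain.
Put 14U in rack 8; 0U remain.
Put 11U in rack 4; 0U remain.
Put 9U in rack 2; 0U remain.
Put 5U in rack 3; 4U remain.
Put 4U in rack 1; 0U remain.
Final racks: [38,4] [33,9] [33,5] [31,11] [30] [29] [29] [28,14] [24,15] [22].

10 racks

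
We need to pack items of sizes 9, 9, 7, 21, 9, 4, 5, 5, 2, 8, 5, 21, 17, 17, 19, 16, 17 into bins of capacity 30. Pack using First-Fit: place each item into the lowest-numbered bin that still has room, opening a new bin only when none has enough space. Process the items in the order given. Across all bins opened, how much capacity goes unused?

Put 9 in bin 1; 21 remain.
Put 9 in bin 1; 12 remain.
Put 7 in bin 1; 5 remain.
Put 21 in bin 2; 9 remain.
Put 9 in bin 2; 0 remain.
Put 4 in bin 1; 1 remain.
Put 5 in bin 3; 25 remain.
Put 5 in bin 3; 20 remain.
Put 2 in bin 3; 18 remain.
Put 8 in bin 3; 10 remain.
Put 5 in bin 3; 5 remain.
Put 21 in bin 4; 9 remain.
Put 17 in bin 5; 13 remain.
Put 17 in bin 6; 13 remain.
Put 19 in bin 7; 11 remain.
Put 16 in bin 8; 14 remain.
Put 17 in bin 9; 13 remain.
9 bins × 30 = 270; used 191; unused 79.

79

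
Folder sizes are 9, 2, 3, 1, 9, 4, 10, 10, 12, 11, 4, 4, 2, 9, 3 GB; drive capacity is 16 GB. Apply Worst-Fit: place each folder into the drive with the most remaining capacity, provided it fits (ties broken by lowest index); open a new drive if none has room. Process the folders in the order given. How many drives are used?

7

Put 9 GB in drive 1; 7 GB remain.
Put 2 GB in drive 1; 5 GB remain.
Put 3 GB in drive 1; 2 GB remain.
Put 1 GB in drive 1; 1 GB remain.
Put 9 GB in drive 2; 7 GB remain.
Put 4 GB in drive 2; 3 GB remain.
Put 10 GB in drive 3; 6 GB remain.
Put 10 GB in drive 4; 6 GB remain.
Put 12 GB in drive 5; 4 GB remain.
Put 11 GB in drive 6; 5 GB remain.
Put 4 GB in drive 3; 2 GB remain.
Put 4 GB in drive 4; 2 GB remain.
Put 2 GB in drive 6; 3 GB remain.
Put 9 GB in drive 7; 7 GB remain.
Put 3 GB in drive 7; 4 GB remain.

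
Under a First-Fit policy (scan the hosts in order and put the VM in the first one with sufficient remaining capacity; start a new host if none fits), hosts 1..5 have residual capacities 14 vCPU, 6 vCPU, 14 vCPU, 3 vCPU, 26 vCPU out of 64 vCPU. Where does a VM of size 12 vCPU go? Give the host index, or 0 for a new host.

1

Hosts with room: host 1 (14 vCPU), host 3 (14 vCPU), host 5 (26 vCPU).
The first with room is host 1.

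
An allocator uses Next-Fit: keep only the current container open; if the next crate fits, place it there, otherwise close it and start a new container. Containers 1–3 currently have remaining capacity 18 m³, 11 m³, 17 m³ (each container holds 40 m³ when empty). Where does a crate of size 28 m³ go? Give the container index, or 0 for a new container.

Next-Fit only looks at container 3, which has 17 m³ free.
28 m³ does not fit, so a new container is opened.

0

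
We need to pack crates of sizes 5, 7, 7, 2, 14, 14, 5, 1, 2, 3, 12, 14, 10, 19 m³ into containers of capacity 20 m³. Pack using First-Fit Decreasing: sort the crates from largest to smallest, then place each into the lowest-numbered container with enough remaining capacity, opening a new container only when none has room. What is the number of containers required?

Sorted descending: 19, 14, 14, 14, 12, 10, 7, 7, 5, 5, 3, 2, 2, 1.
container 1: place 19 m³, 1 m³ left
container 2: place 14 m³, 6 m³ left
container 3: place 14 m³, 6 m³ left
container 4: place 14 m³, 6 m³ left
container 5: place 12 m³, 8 m³ left
container 6: place 10 m³, 10 m³ left
container 5: place 7 m³, 1 m³ left
container 6: place 7 m³, 3 m³ left
container 2: place 5 m³, 1 m³ left
container 3: place 5 m³, 1 m³ left
container 4: place 3 m³, 3 m³ left
container 4: place 2 m³, 1 m³ left
container 6: place 2 m³, 1 m³ left
container 1: place 1 m³, 0 m³ left
Final containers: [19,1] [14,5] [14,5] [14,3,2] [12,7] [10,7,2].

6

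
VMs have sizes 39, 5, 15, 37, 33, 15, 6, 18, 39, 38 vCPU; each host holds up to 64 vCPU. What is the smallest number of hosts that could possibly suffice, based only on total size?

Total size = 39 + 5 + 15 + 37 + 33 + 15 + 6 + 18 + 39 + 38 = 245 vCPU.
⌈245 / 64⌉ = 4.

4 hosts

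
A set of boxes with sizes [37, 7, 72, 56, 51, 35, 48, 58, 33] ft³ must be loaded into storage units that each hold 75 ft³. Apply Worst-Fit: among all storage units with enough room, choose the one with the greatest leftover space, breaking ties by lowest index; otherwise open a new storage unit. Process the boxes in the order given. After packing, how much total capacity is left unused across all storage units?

37 ft³ → storage unit 1 (remaining 38 ft³)
7 ft³ → storage unit 1 (remaining 31 ft³)
72 ft³ → storage unit 2 (remaining 3 ft³)
56 ft³ → storage unit 3 (remaining 19 ft³)
51 ft³ → storage unit 4 (remaining 24 ft³)
35 ft³ → storage unit 5 (remaining 40 ft³)
48 ft³ → storage unit 6 (remaining 27 ft³)
58 ft³ → storage unit 7 (remaining 17 ft³)
33 ft³ → storage unit 5 (remaining 7 ft³)
7 storage units × 75 ft³ = 525 ft³; used 397 ft³; unused 128 ft³.

128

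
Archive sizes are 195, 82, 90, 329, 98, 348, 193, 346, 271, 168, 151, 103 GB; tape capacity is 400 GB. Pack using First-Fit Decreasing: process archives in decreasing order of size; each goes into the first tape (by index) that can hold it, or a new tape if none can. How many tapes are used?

7

Sorted descending: 348, 346, 329, 271, 195, 193, 168, 151, 103, 98, 90, 82.
tape 1: place 348 GB, 52 GB left
tape 2: place 346 GB, 54 GB left
tape 3: place 329 GB, 71 GB left
tape 4: place 271 GB, 129 GB left
tape 5: place 195 GB, 205 GB left
tape 5: place 193 GB, 12 GB left
tape 6: place 168 GB, 232 GB left
tape 6: place 151 GB, 81 GB left
tape 4: place 103 GB, 26 GB left
tape 7: place 98 GB, 302 GB left
tape 7: place 90 GB, 212 GB left
tape 7: place 82 GB, 130 GB left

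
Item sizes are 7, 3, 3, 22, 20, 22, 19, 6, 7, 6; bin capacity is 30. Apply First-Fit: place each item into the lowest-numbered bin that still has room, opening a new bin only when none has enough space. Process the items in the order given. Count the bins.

5 bins

Put 7 in bin 1; 23 remain.
Put 3 in bin 1; 20 remain.
Put 3 in bin 1; 17 remain.
Put 22 in bin 2; 8 remain.
Put 20 in bin 3; 10 remain.
Put 22 in bin 4; 8 remain.
Put 19 in bin 5; 11 remain.
Put 6 in bin 1; 11 remain.
Put 7 in bin 1; 4 remain.
Put 6 in bin 2; 2 remain.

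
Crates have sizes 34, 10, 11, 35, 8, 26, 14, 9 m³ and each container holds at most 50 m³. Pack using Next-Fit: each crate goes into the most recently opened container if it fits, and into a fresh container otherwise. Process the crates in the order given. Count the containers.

4

Put 34 m³ in container 1; 16 m³ remain.
Put 10 m³ in container 1; 6 m³ remain.
Put 11 m³ in container 2; 39 m³ remain.
Put 35 m³ in container 2; 4 m³ remain.
Put 8 m³ in container 3; 42 m³ remain.
Put 26 m³ in container 3; 16 m³ remain.
Put 14 m³ in container 3; 2 m³ remain.
Put 9 m³ in container 4; 41 m³ remain.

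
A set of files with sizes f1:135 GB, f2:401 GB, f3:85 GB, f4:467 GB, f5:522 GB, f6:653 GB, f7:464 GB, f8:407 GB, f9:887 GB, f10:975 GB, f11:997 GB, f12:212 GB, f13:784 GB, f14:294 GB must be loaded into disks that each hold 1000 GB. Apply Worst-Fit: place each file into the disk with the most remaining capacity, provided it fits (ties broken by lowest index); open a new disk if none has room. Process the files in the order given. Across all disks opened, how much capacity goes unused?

717

Put f1 (135 GB) in disk 1; 865 GB remain.
Put f2 (401 GB) in disk 1; 464 GB remain.
Put f3 (85 GB) in disk 1; 379 GB remain.
Put f4 (467 GB) in disk 2; 533 GB remain.
Put f5 (522 GB) in disk 2; 11 GB remain.
Put f6 (653 GB) in disk 3; 347 GB remain.
Put f7 (464 GB) in disk 4; 536 GB remain.
Put f8 (407 GB) in disk 4; 129 GB remain.
Put f9 (887 GB) in disk 5; 113 GB remain.
Put f10 (975 GB) in disk 6; 25 GB remain.
Put f11 (997 GB) in disk 7; 3 GB remain.
Put f12 (212 GB) in disk 1; 167 GB remain.
Put f13 (784 GB) in disk 8; 216 GB remain.
Put f14 (294 GB) in disk 3; 53 GB remain.
8 disks × 1000 GB = 8000 GB; used 7283 GB; unused 717 GB.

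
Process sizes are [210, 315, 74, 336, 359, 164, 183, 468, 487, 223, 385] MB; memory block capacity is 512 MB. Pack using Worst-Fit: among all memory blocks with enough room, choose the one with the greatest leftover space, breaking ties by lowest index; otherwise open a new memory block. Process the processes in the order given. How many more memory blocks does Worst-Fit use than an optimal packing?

Worst-Fit: [210,74,164] [315,183] [336] [359] [468] [487] [223] [385] → 8 memory blocks.
Total size 3204 MB; any packing needs at least ⌈3204/512⌉ = 7 memory blocks.
An optimal packing achieves that bound: [487] [468] [385,74] [359] [336,164] [315,183] [223,210] → 7 memory blocks.
Excess: 8 − 7 = 1.

1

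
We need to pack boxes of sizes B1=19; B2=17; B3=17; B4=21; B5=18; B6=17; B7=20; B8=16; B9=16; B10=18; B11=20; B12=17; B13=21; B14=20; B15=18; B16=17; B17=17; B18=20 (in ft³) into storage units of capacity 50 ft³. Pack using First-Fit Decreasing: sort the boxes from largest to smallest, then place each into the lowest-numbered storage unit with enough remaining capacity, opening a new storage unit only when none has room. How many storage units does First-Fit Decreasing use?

8

Sorted descending: 21, 21, 20, 20, 20, 20, 19, 18, 18, 18, 17, 17, 17, 17, 17, 17, 16, 16.
21 ft³ → storage unit 1 (remaining 29 ft³)
21 ft³ → storage unit 1 (remaining 8 ft³)
20 ft³ → storage unit 2 (remaining 30 ft³)
20 ft³ → storage unit 2 (remaining 10 ft³)
20 ft³ → storage unit 3 (remaining 30 ft³)
20 ft³ → storage unit 3 (remaining 10 ft³)
19 ft³ → storage unit 4 (remaining 31 ft³)
18 ft³ → storage unit 4 (remaining 13 ft³)
18 ft³ → storage unit 5 (remaining 32 ft³)
18 ft³ → storage unit 5 (remaining 14 ft³)
17 ft³ → storage unit 6 (remaining 33 ft³)
17 ft³ → storage unit 6 (remaining 16 ft³)
17 ft³ → storage unit 7 (remaining 33 ft³)
17 ft³ → storage unit 7 (remaining 16 ft³)
17 ft³ → storage unit 8 (remaining 33 ft³)
17 ft³ → storage unit 8 (remaining 16 ft³)
16 ft³ → storage unit 6 (remaining 0 ft³)
16 ft³ → storage unit 7 (remaining 0 ft³)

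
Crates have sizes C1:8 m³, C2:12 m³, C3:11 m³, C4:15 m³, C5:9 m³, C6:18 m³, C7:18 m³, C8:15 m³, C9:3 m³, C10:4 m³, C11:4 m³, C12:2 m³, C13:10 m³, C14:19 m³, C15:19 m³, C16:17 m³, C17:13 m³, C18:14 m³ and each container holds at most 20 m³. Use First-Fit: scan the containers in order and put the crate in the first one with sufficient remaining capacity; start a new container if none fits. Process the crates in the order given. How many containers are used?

C1 (8 m³) → container 1 (remaining 12 m³)
C2 (12 m³) → container 1 (remaining 0 m³)
C3 (11 m³) → container 2 (remaining 9 m³)
C4 (15 m³) → container 3 (remaining 5 m³)
C5 (9 m³) → container 2 (remaining 0 m³)
C6 (18 m³) → container 4 (remaining 2 m³)
C7 (18 m³) → container 5 (remaining 2 m³)
C8 (15 m³) → container 6 (remaining 5 m³)
C9 (3 m³) → container 3 (remaining 2 m³)
C10 (4 m³) → container 6 (remaining 1 m³)
C11 (4 m³) → container 7 (remaining 16 m³)
C12 (2 m³) → container 3 (remaining 0 m³)
C13 (10 m³) → container 7 (remaining 6 m³)
C14 (19 m³) → container 8 (remaining 1 m³)
C15 (19 m³) → container 9 (remaining 1 m³)
C16 (17 m³) → container 10 (remaining 3 m³)
C17 (13 m³) → container 11 (remaining 7 m³)
C18 (14 m³) → container 12 (remaining 6 m³)

12 containers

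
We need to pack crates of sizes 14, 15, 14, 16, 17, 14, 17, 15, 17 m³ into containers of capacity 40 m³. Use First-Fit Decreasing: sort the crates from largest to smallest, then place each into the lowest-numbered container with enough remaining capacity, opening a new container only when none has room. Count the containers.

Sorted descending: 17, 17, 17, 16, 15, 15, 14, 14, 14.
Put 17 m³ in container 1; 23 m³ remain.
Put 17 m³ in container 1; 6 m³ remain.
Put 17 m³ in container 2; 23 m³ remain.
Put 16 m³ in container 2; 7 m³ remain.
Put 15 m³ in container 3; 25 m³ remain.
Put 15 m³ in container 3; 10 m³ remain.
Put 14 m³ in container 4; 26 m³ remain.
Put 14 m³ in container 4; 12 m³ remain.
Put 14 m³ in container 5; 26 m³ remain.

5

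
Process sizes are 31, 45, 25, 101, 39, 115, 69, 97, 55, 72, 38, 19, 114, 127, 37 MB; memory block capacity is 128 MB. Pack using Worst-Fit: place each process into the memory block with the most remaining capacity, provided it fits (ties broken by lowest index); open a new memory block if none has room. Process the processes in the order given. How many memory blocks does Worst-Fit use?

31 MB → memory block 1 (remaining 97 MB)
45 MB → memory block 1 (remaining 52 MB)
25 MB → memory block 1 (remaining 27 MB)
101 MB → memory block 2 (remaining 27 MB)
39 MB → memory block 3 (remaining 89 MB)
115 MB → memory block 4 (remaining 13 MB)
69 MB → memory block 3 (remaining 20 MB)
97 MB → memory block 5 (remaining 31 MB)
55 MB → memory block 6 (remaining 73 MB)
72 MB → memory block 6 (remaining 1 MB)
38 MB → memory block 7 (remaining 90 MB)
19 MB → memory block 7 (remaining 71 MB)
114 MB → memory block 8 (remaining 14 MB)
127 MB → memory block 9 (remaining 1 MB)
37 MB → memory block 7 (remaining 34 MB)
Final memory blocks: [31,45,25] [101] [39,69] [115] [97] [55,72] [38,19,37] [114] [127].

9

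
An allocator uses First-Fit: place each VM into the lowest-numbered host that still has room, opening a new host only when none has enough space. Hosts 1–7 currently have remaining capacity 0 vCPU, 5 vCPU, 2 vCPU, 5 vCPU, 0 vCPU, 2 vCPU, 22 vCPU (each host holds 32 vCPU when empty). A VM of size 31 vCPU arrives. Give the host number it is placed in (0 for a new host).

0

No host has ≥ 31 vCPU free, so a new host is opened.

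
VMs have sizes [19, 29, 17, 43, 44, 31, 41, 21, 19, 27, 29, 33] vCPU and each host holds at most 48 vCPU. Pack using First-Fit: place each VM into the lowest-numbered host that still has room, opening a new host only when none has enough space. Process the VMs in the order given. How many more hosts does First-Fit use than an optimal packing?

First-Fit: [19,29] [17,31] [43] [44] [41] [21,19] [27] [29] [33] → 9 hosts.
Total size 353 vCPU; any packing needs at least ⌈353/48⌉ = 8 hosts.
An optimal packing achieves that bound: [44] [43] [41] [33] [31,17] [29,19] [29,19] [27,21] → 8 hosts.
Excess: 9 − 8 = 1.

1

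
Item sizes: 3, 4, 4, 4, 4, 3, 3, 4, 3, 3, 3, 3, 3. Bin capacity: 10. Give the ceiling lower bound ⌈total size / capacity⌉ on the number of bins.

Total size = 3 + 4 + 4 + 4 + 4 + 3 + 3 + 4 + 3 + 3 + 3 + 3 + 3 = 44.
⌈44 / 10⌉ = 5.

5 bins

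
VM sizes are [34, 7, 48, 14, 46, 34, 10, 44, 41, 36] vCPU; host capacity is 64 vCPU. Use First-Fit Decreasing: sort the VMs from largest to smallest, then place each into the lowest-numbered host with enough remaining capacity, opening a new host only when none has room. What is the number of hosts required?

7 hosts

Sorted descending: 48, 46, 44, 41, 36, 34, 34, 14, 10, 7.
Put 48 vCPU in host 1; 16 vCPU remain.
Put 46 vCPU in host 2; 18 vCPU remain.
Put 44 vCPU in host 3; 20 vCPU remain.
Put 41 vCPU in host 4; 23 vCPU remain.
Put 36 vCPU in host 5; 28 vCPU remain.
Put 34 vCPU in host 6; 30 vCPU remain.
Put 34 vCPU in host 7; 30 vCPU remain.
Put 14 vCPU in host 1; 2 vCPU remain.
Put 10 vCPU in host 2; 8 vCPU remain.
Put 7 vCPU in host 2; 1 vCPU remain.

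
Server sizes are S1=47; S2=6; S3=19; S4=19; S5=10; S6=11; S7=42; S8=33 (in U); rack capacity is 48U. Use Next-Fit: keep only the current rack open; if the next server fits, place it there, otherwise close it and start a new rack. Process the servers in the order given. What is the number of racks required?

S1 (47U) → rack 1 (remaining 1U)
S2 (6U) → rack 2 (remaining 42U)
S3 (19U) → rack 2 (remaining 23U)
S4 (19U) → rack 2 (remaining 4U)
S5 (10U) → rack 3 (remaining 38U)
S6 (11U) → rack 3 (remaining 27U)
S7 (42U) → rack 4 (remaining 6U)
S8 (33U) → rack 5 (remaining 15U)
Final racks: [47] [6,19,19] [10,11] [42] [33].

5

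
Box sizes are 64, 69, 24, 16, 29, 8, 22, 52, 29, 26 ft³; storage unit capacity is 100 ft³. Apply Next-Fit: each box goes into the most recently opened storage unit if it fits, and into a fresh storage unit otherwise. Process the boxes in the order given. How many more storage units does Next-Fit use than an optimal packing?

Next-Fit: [64] [69,24] [16,29,8,22] [52,29] [26] → 5 storage units.
Total size 339 ft³; any packing needs at least ⌈339/100⌉ = 4 storage units.
An optimal packing achieves that bound: [69,29] [64,29] [52,26,22] [24,16,8] → 4 storage units.
Excess: 5 − 4 = 1.

1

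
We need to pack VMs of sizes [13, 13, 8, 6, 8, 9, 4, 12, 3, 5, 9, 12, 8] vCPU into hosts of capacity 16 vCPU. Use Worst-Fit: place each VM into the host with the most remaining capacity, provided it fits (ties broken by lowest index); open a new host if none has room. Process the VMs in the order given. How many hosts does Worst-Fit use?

9 hosts

Put 13 vCPU in host 1; 3 vCPU remain.
Put 13 vCPU in host 2; 3 vCPU remain.
Put 8 vCPU in host 3; 8 vCPU remain.
Put 6 vCPU in host 3; 2 vCPU remain.
Put 8 vCPU in host 4; 8 vCPU remain.
Put 9 vCPU in host 5; 7 vCPU remain.
Put 4 vCPU in host 4; 4 vCPU remain.
Put 12 vCPU in host 6; 4 vCPU remain.
Put 3 vCPU in host 5; 4 vCPU remain.
Put 5 vCPU in host 7; 11 vCPU remain.
Put 9 vCPU in host 7; 2 vCPU remain.
Put 12 vCPU in host 8; 4 vCPU remain.
Put 8 vCPU in host 9; 8 vCPU remain.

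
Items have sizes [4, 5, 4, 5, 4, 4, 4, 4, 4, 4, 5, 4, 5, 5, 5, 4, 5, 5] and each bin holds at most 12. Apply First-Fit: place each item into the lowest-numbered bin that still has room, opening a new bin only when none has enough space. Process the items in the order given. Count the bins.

Put 4 in bin 1; 8 remain.
Put 5 in bin 1; 3 remain.
Put 4 in bin 2; 8 remain.
Put 5 in bin 2; 3 remain.
Put 4 in bin 3; 8 remain.
Put 4 in bin 3; 4 remain.
Put 4 in bin 3; 0 remain.
Put 4 in bin 4; 8 remain.
Put 4 in bin 4; 4 remain.
Put 4 in bin 4; 0 remain.
Put 5 in bin 5; 7 remain.
Put 4 in bin 5; 3 remain.
Put 5 in bin 6; 7 remain.
Put 5 in bin 6; 2 remain.
Put 5 in bin 7; 7 remain.
Put 4 in bin 7; 3 remain.
Put 5 in bin 8; 7 remain.
Put 5 in bin 8; 2 remain.
Final bins: [4,5] [4,5] [4,4,4] [4,4,4] [5,4] [5,5] [5,4] [5,5].

8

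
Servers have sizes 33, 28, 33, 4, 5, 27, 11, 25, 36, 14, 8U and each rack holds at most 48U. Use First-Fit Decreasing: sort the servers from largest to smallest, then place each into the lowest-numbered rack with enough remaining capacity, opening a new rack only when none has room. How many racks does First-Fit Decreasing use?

Sorted descending: 36, 33, 33, 28, 27, 25, 14, 11, 8, 5, 4.
36U → rack 1 (remaining 12U)
33U → rack 2 (remaining 15U)
33U → rack 3 (remaining 15U)
28U → rack 4 (remaining 20U)
27U → rack 5 (remaining 21U)
25U → rack 6 (remaining 23U)
14U → rack 2 (remaining 1U)
11U → rack 1 (remaining 1U)
8U → rack 3 (remaining 7U)
5U → rack 3 (remaining 2U)
4U → rack 4 (remaining 16U)
Final racks: [36,11] [33,14] [33,8,5] [28,4] [27] [25].

6 racks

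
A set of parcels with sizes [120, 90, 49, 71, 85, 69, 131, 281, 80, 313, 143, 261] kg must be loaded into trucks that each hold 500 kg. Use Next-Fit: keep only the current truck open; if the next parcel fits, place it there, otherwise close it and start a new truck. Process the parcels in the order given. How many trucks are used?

truck 1: place 120 kg, 380 kg left
truck 1: place 90 kg, 290 kg left
truck 1: place 49 kg, 241 kg left
truck 1: place 71 kg, 170 kg left
truck 1: place 85 kg, 85 kg left
truck 1: place 69 kg, 16 kg left
truck 2: place 131 kg, 369 kg left
truck 2: place 281 kg, 88 kg left
truck 2: place 80 kg, 8 kg left
truck 3: place 313 kg, 187 kg left
truck 3: place 143 kg, 44 kg left
truck 4: place 261 kg, 239 kg left
Final trucks: [120,90,49,71,85,69] [131,281,80] [313,143] [261].

4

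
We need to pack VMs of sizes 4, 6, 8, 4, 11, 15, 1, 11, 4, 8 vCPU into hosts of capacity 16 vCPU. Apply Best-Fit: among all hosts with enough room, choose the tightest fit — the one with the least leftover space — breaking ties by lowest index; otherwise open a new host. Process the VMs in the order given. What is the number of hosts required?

host 1: place 4 vCPU, 12 vCPU left
host 1: place 6 vCPU, 6 vCPU left
host 2: place 8 vCPU, 8 vCPU left
host 1: place 4 vCPU, 2 vCPU left
host 3: place 11 vCPU, 5 vCPU left
host 4: place 15 vCPU, 1 vCPU left
host 4: place 1 vCPU, 0 vCPU left
host 5: place 11 vCPU, 5 vCPU left
host 3: place 4 vCPU, 1 vCPU left
host 2: place 8 vCPU, 0 vCPU left

5 hosts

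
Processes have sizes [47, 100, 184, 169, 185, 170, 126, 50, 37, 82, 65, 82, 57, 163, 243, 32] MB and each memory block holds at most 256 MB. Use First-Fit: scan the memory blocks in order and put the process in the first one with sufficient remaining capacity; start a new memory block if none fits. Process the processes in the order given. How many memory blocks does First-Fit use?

8 memory blocks

memory block 1: place 47 MB, 209 MB left
memory block 1: place 100 MB, 109 MB left
memory block 2: place 184 MB, 72 MB left
memory block 3: place 169 MB, 87 MB left
memory block 4: place 185 MB, 71 MB left
memory block 5: place 170 MB, 86 MB left
memory block 6: place 126 MB, 130 MB left
memory block 1: place 50 MB, 59 MB left
memory block 1: place 37 MB, 22 MB left
memory block 3: place 82 MB, 5 MB left
memory block 2: place 65 MB, 7 MB left
memory block 5: place 82 MB, 4 MB left
memory block 4: place 57 MB, 14 MB left
memory block 7: place 163 MB, 93 MB left
memory block 8: place 243 MB, 13 MB left
memory block 6: place 32 MB, 98 MB left
Final memory blocks: [47,100,50,37] [184,65] [169,82] [185,57] [170,82] [126,32] [163] [243].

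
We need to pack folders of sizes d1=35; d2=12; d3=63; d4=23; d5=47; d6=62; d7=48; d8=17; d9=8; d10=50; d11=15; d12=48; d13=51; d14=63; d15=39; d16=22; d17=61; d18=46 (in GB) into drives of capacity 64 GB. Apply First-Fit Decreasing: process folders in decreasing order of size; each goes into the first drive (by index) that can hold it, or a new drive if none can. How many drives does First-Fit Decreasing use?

12

Sorted descending: 63, 63, 62, 61, 51, 50, 48, 48, 47, 46, 39, 35, 23, 22, 17, 15, 12, 8.
drive 1: place 63 GB, 1 GB left
drive 2: place 63 GB, 1 GB left
drive 3: place 62 GB, 2 GB left
drive 4: place 61 GB, 3 GB left
drive 5: place 51 GB, 13 GB left
drive 6: place 50 GB, 14 GB left
drive 7: place 48 GB, 16 GB left
drive 8: place 48 GB, 16 GB left
drive 9: place 47 GB, 17 GB left
drive 10: place 46 GB, 18 GB left
drive 11: place 39 GB, 25 GB left
drive 12: place 35 GB, 29 GB left
drive 11: place 23 GB, 2 GB left
drive 12: place 22 GB, 7 GB left
drive 9: place 17 GB, 0 GB left
drive 7: place 15 GB, 1 GB left
drive 5: place 12 GB, 1 GB left
drive 6: place 8 GB, 6 GB left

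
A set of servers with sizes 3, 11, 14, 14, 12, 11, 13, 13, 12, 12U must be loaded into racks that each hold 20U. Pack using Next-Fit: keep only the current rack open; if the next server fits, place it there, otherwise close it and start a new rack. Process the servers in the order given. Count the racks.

Put 3U in rack 1; 17U remain.
Put 11U in rack 1; 6U remain.
Put 14U in rack 2; 6U remain.
Put 14U in rack 3; 6U remain.
Put 12U in rack 4; 8U remain.
Put 11U in rack 5; 9U remain.
Put 13U in rack 6; 7U remain.
Put 13U in rack 7; 7U remain.
Put 12U in rack 8; 8U remain.
Put 12U in rack 9; 8U remain.

9 racks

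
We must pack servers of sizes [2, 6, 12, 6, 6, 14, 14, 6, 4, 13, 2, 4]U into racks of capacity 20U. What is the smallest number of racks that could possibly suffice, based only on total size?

Total size = 2 + 6 + 12 + 6 + 6 + 14 + 14 + 6 + 4 + 13 + 2 + 4 = 89U.
⌈89 / 20⌉ = 5.

5 racks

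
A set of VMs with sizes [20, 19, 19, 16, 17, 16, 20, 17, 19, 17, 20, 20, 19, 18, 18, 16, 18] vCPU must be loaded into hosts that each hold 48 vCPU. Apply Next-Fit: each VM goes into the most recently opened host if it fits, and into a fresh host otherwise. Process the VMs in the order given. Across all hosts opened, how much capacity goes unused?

20 vCPU → host 1 (remaining 28 vCPU)
19 vCPU → host 1 (remaining 9 vCPU)
19 vCPU → host 2 (remaining 29 vCPU)
16 vCPU → host 2 (remaining 13 vCPU)
17 vCPU → host 3 (remaining 31 vCPU)
16 vCPU → host 3 (remaining 15 vCPU)
20 vCPU → host 4 (remaining 28 vCPU)
17 vCPU → host 4 (remaining 11 vCPU)
19 vCPU → host 5 (remaining 29 vCPU)
17 vCPU → host 5 (remaining 12 vCPU)
20 vCPU → host 6 (remaining 28 vCPU)
20 vCPU → host 6 (remaining 8 vCPU)
19 vCPU → host 7 (remaining 29 vCPU)
18 vCPU → host 7 (remaining 11 vCPU)
18 vCPU → host 8 (remaining 30 vCPU)
16 vCPU → host 8 (remaining 14 vCPU)
18 vCPU → host 9 (remaining 30 vCPU)
9 hosts × 48 vCPU = 432 vCPU; used 309 vCPU; unused 123 vCPU.

123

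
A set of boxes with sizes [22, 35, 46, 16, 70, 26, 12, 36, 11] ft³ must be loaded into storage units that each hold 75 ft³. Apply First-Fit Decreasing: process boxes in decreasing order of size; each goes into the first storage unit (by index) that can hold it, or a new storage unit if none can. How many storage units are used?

4

Sorted descending: 70, 46, 36, 35, 26, 22, 16, 12, 11.
storage unit 1: place 70 ft³, 5 ft³ left
storage unit 2: place 46 ft³, 29 ft³ left
storage unit 3: place 36 ft³, 39 ft³ left
storage unit 3: place 35 ft³, 4 ft³ left
storage unit 2: place 26 ft³, 3 ft³ left
storage unit 4: place 22 ft³, 53 ft³ left
storage unit 4: place 16 ft³, 37 ft³ left
storage unit 4: place 12 ft³, 25 ft³ left
storage unit 4: place 11 ft³, 14 ft³ left
Final storage units: [70] [46,26] [36,35] [22,16,12,11].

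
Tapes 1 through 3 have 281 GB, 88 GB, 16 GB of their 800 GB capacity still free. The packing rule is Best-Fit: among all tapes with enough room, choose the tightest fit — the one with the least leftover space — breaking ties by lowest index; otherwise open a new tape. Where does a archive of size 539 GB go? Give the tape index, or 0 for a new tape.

No tape has ≥ 539 GB free, so a new tape is opened.

0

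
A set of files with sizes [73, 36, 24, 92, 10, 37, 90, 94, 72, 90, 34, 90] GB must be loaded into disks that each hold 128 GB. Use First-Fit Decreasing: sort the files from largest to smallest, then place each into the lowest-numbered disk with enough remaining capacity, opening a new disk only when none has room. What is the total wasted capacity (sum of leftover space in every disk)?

154

Sorted descending: 94, 92, 90, 90, 90, 73, 72, 37, 36, 34, 24, 10.
94 GB → disk 1 (remaining 34 GB)
92 GB → disk 2 (remaining 36 GB)
90 GB → disk 3 (remaining 38 GB)
90 GB → disk 4 (remaining 38 GB)
90 GB → disk 5 (remaining 38 GB)
73 GB → disk 6 (remaining 55 GB)
72 GB → disk 7 (remaining 56 GB)
37 GB → disk 3 (remaining 1 GB)
36 GB → disk 2 (remaining 0 GB)
34 GB → disk 1 (remaining 0 GB)
24 GB → disk 4 (remaining 14 GB)
10 GB → disk 4 (remaining 4 GB)
7 disks × 128 GB = 896 GB; used 742 GB; unused 154 GB.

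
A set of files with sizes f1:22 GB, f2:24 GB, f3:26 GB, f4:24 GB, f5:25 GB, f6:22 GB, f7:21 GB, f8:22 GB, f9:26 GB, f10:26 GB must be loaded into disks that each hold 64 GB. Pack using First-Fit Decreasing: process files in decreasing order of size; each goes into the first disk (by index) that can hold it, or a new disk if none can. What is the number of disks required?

5 disks

Sorted descending: 26, 26, 26, 25, 24, 24, 22, 22, 22, 21.
26 GB → disk 1 (remaining 38 GB)
26 GB → disk 1 (remaining 12 GB)
26 GB → disk 2 (remaining 38 GB)
25 GB → disk 2 (remaining 13 GB)
24 GB → disk 3 (remaining 40 GB)
24 GB → disk 3 (remaining 16 GB)
22 GB → disk 4 (remaining 42 GB)
22 GB → disk 4 (remaining 20 GB)
22 GB → disk 5 (remaining 42 GB)
21 GB → disk 5 (remaining 21 GB)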